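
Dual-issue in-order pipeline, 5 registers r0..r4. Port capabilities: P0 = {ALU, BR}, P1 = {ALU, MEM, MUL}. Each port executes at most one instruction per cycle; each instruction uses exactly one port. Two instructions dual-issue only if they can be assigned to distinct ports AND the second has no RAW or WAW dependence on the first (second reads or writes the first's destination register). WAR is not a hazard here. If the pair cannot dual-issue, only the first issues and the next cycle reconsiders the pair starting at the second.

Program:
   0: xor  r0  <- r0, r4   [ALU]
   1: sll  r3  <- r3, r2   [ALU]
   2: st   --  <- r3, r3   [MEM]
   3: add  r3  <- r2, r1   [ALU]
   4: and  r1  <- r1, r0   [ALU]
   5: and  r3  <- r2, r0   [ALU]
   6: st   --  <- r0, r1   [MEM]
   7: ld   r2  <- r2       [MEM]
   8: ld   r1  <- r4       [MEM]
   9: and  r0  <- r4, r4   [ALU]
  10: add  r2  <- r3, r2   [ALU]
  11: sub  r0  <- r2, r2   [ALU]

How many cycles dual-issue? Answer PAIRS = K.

#0 head=0: xor/sll i0&i1 pair
#1 head=2: st/add i2&i3 pair
#2 head=4: and/and i4&i5 pair
#3 head=6: st i6 no-port MEM/MEM
#4 head=7: ld i7 no-port MEM/MEM
#5 head=8: ld/and i8&i9 pair
#6 head=10: add i10 RAW r2
#7 head=11: sub i11 tail

PAIRS = 4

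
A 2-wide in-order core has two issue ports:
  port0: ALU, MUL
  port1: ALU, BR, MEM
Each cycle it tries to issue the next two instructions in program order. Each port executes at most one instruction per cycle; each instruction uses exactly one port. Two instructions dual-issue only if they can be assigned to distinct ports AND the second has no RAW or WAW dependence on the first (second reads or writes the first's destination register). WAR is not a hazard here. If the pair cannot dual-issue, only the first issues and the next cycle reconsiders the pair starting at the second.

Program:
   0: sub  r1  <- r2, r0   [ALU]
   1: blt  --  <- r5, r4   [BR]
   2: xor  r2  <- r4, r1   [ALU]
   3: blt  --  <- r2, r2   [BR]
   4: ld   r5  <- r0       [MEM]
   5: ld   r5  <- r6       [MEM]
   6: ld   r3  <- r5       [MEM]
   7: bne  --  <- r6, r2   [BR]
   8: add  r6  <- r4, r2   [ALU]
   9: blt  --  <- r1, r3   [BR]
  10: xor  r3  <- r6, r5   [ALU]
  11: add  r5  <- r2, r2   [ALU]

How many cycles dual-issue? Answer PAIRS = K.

  cy0 -> i0&i1 (sub;blt) dual
  cy1 -> i2 (xor) RAW r2
  cy2 -> i3 (blt) no-port BR/MEM
  cy3 -> i4 (ld) no-port MEM/MEM
  cy4 -> i5 (ld) no-port MEM/MEM
  cy5 -> i6 (ld) no-port MEM/BR
  cy6 -> i7&i8 (bne;add) dual
  cy7 -> i9&i10 (blt;xor) dual
  cy8 -> i11 (add) tail

PAIRS = 3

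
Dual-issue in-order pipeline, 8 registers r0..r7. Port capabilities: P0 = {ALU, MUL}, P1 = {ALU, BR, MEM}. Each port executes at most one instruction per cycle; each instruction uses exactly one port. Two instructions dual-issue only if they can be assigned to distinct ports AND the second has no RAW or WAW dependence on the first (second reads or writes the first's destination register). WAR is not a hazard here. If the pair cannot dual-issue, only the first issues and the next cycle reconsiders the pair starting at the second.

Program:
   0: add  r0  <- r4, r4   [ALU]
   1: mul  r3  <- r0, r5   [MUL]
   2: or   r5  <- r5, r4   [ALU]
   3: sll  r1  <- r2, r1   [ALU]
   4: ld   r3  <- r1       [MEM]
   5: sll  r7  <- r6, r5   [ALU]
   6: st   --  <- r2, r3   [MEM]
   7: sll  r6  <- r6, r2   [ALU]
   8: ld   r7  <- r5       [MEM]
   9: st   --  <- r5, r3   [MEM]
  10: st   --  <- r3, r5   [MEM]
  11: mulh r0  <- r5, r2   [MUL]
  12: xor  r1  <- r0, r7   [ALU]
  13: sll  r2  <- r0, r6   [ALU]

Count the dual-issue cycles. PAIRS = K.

c0: i0 add.ALU  RAW r0
c1: i1+i2 mul.MUL/or.ALU  pair
c2: i3 sll.ALU  RAW r1
c3: i4+i5 ld.MEM/sll.ALU  pair
c4: i6+i7 st.MEM/sll.ALU  pair
c5: i8 ld.MEM  no-port MEM/MEM
c6: i9 st.MEM  no-port MEM/MEM
c7: i10+i11 st.MEM/mulh.MUL  pair
c8: i12+i13 xor.ALU/sll.ALU  pair

PAIRS = 5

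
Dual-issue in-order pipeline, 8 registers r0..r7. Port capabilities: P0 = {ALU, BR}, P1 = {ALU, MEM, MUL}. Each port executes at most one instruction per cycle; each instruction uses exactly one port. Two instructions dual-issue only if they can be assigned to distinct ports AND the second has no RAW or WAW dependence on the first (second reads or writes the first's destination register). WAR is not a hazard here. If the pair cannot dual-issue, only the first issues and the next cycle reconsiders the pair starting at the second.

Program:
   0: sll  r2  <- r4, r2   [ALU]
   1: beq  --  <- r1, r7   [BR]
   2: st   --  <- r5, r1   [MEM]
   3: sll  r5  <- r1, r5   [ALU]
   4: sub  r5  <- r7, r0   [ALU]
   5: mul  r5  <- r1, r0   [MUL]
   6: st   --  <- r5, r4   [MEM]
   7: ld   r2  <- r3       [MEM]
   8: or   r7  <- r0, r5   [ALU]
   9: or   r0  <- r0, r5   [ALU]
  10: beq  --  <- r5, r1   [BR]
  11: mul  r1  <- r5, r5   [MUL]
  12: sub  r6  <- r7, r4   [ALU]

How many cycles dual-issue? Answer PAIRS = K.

PAIRS = 5

[0] i0+i1  sll+beq  -- 2-wide
[1] i2+i3  st+sll  -- 2-wide
[2] i4  sub  -- WAW r5
[3] i5  mul  -- no-port MUL/MEM
[4] i6  st  -- no-port MEM/MEM
[5] i7+i8  ld+or  -- 2-wide
[6] i9+i10  or+beq  -- 2-wide
[7] i11+i12  mul+sub  -- 2-wide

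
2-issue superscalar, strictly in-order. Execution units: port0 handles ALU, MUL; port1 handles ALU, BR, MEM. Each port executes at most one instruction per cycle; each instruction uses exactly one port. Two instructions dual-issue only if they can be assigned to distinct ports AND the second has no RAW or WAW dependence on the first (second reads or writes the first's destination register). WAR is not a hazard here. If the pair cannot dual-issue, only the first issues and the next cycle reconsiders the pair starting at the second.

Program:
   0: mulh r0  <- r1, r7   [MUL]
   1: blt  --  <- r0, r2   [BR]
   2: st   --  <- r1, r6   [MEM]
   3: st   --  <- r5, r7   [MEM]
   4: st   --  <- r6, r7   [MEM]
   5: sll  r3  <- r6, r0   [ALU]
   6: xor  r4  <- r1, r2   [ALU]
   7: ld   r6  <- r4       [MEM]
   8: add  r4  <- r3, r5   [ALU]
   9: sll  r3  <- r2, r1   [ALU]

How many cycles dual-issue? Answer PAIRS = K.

PAIRS = 2

  cy0 -> i0 (mulh.MUL) RAW r0
  cy1 -> i1 (blt.BR) no-port BR/MEM
  cy2 -> i2 (st.MEM) no-port MEM/MEM
  cy3 -> i3 (st.MEM) no-port MEM/MEM
  cy4 -> i4&i5 (st.MEM;sll.ALU) 2-wide
  cy5 -> i6 (xor.ALU) RAW r4
  cy6 -> i7&i8 (ld.MEM;add.ALU) 2-wide
  cy7 -> i9 (sll.ALU) tail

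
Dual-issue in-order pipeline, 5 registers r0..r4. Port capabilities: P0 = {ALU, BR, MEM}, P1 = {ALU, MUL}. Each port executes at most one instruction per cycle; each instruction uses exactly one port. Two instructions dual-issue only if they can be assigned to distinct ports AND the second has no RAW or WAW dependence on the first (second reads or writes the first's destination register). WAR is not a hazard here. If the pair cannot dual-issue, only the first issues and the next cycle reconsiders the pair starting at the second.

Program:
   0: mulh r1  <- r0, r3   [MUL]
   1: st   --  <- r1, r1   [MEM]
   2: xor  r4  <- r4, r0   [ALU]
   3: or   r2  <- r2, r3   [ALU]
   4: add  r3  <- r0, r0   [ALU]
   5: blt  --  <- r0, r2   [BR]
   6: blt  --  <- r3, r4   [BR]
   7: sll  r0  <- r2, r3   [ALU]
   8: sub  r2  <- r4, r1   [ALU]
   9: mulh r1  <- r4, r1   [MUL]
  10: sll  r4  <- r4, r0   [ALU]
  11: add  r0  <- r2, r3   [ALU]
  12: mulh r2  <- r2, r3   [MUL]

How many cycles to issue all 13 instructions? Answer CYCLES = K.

CYCLES = 8

c0: i0 mulh.MUL  RAW r1
c1: i1&i2 st.MEM/xor.ALU  2-wide
c2: i3&i4 or.ALU/add.ALU  2-wide
c3: i5 blt.BR  no-port BR/BR
c4: i6&i7 blt.BR/sll.ALU  2-wide
c5: i8&i9 sub.ALU/mulh.MUL  2-wide
c6: i10&i11 sll.ALU/add.ALU  2-wide
c7: i12 mulh.MUL  tail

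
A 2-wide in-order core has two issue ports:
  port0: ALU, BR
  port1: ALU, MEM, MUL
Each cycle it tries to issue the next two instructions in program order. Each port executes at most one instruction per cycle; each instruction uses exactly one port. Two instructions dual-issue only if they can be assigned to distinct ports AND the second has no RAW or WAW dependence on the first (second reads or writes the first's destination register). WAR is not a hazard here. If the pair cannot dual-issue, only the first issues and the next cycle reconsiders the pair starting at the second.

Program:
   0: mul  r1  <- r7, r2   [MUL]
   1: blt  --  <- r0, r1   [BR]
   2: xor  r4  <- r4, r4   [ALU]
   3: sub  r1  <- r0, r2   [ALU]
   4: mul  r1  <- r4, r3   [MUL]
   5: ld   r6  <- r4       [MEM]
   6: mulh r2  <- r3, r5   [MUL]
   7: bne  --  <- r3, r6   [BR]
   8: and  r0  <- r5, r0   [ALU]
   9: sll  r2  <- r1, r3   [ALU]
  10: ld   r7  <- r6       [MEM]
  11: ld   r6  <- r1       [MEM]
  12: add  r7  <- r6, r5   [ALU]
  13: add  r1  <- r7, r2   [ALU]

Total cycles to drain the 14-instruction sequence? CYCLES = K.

CYCLES = 11

t=0 i0:mul ; RAW r1
t=1 i1/i2:blt xor ; 2-wide
t=2 i3:sub ; WAW r1
t=3 i4:mul ; no-port MUL/MEM
t=4 i5:ld ; no-port MEM/MUL
t=5 i6/i7:mulh bne ; 2-wide
t=6 i8/i9:and sll ; 2-wide
t=7 i10:ld ; no-port MEM/MEM
t=8 i11:ld ; RAW r6
t=9 i12:add ; RAW r7
t=10 i13:add ; tail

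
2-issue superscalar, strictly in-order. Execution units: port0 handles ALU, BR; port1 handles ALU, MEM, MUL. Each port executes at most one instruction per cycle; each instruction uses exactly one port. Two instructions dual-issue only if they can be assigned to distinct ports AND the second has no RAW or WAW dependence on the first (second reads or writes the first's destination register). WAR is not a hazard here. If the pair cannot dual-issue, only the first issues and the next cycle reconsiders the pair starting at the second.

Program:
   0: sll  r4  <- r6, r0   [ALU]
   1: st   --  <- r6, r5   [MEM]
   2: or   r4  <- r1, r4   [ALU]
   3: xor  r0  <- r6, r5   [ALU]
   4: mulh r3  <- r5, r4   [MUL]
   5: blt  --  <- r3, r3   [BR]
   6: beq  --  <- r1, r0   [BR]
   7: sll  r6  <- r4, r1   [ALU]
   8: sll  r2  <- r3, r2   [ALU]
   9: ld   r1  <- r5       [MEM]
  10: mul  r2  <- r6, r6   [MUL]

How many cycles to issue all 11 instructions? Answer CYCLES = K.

CYCLES = 7

c0: i0+i1 sll.ALU st.MEM  pair
c1: i2+i3 or.ALU xor.ALU  pair
c2: i4 mulh.MUL  RAW r3
c3: i5 blt.BR  no-port BR/BR
c4: i6+i7 beq.BR sll.ALU  pair
c5: i8+i9 sll.ALU ld.MEM  pair
c6: i10 mul.MUL  tail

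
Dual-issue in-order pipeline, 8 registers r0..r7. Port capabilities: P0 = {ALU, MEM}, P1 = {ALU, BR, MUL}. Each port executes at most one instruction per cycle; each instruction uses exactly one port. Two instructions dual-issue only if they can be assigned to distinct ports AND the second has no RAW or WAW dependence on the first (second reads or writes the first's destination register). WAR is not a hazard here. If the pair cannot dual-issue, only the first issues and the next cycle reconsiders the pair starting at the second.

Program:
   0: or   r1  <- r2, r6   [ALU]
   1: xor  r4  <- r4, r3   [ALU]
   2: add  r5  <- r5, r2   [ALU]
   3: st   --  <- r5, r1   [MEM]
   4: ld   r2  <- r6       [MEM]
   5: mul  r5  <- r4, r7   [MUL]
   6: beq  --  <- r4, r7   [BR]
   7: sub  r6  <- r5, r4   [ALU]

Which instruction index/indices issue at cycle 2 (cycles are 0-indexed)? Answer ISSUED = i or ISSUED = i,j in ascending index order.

#0 head=0: or xor i0&i1 dual
#1 head=2: add i2 RAW r5
#2 head=3: st i3 no-port MEM/MEM
#3 head=4: ld mul i4&i5 dual
#4 head=6: beq sub i6&i7 dual

ISSUED = 3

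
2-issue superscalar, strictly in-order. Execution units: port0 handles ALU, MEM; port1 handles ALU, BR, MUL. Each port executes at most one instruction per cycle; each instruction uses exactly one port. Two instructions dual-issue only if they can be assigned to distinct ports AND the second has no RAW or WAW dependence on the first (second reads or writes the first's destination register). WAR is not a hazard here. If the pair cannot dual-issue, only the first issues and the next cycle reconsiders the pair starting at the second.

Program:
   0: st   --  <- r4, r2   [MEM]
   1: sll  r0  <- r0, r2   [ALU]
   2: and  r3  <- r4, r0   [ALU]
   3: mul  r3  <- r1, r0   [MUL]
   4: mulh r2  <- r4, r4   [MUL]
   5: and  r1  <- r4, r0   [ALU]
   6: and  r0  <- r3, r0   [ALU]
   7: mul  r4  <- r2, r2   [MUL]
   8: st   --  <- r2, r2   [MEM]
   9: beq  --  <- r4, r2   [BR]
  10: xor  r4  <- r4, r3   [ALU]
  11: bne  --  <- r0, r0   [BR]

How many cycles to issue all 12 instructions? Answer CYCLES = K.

  cy0 -> i0&i1 (st.MEM+sll.ALU) pair
  cy1 -> i2 (and.ALU) WAW r3
  cy2 -> i3 (mul.MUL) no-port MUL/MUL
  cy3 -> i4&i5 (mulh.MUL+and.ALU) pair
  cy4 -> i6&i7 (and.ALU+mul.MUL) pair
  cy5 -> i8&i9 (st.MEM+beq.BR) pair
  cy6 -> i10&i11 (xor.ALU+bne.BR) pair

CYCLES = 7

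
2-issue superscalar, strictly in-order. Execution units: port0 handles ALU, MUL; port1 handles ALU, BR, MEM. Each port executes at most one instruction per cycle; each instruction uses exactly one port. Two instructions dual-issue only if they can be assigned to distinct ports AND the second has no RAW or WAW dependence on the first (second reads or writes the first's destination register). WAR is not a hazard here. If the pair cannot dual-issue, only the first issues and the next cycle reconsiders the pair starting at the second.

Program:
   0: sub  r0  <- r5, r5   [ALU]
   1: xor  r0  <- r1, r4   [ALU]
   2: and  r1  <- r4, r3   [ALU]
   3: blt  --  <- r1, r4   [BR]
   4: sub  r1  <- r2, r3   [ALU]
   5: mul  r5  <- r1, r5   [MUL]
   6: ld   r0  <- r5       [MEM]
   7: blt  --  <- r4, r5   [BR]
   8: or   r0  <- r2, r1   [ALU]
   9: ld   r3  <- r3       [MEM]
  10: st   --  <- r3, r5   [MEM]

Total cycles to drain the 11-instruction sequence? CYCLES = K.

CYCLES = 8

c0: i0 sub.ALU  WAW r0
c1: i1+i2 xor.ALU/and.ALU  pair
c2: i3+i4 blt.BR/sub.ALU  pair
c3: i5 mul.MUL  RAW r5
c4: i6 ld.MEM  no-port MEM/BR
c5: i7+i8 blt.BR/or.ALU  pair
c6: i9 ld.MEM  no-port MEM/MEM
c7: i10 st.MEM  tail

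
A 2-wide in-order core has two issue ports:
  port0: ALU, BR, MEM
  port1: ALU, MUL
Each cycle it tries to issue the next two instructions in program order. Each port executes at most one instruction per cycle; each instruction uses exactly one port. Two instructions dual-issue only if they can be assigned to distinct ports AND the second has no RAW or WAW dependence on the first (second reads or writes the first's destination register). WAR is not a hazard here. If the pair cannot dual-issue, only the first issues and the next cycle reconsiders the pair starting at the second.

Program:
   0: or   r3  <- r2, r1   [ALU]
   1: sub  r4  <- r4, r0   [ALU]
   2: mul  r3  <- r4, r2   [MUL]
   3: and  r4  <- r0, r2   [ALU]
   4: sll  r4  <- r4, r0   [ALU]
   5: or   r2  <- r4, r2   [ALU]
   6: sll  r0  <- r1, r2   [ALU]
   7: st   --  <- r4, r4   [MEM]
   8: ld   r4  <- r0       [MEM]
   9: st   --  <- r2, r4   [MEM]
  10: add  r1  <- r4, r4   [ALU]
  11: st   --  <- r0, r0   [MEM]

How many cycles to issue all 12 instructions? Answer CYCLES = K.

0. or.ALU;sub.ALU @i0/i1  | dual
1. mul.MUL;and.ALU @i2/i3  | dual
2. sll.ALU @i4  | RAW r4
3. or.ALU @i5  | RAW r2
4. sll.ALU;st.MEM @i6/i7  | dual
5. ld.MEM @i8  | no-port MEM/MEM
6. st.MEM;add.ALU @i9/i10  | dual
7. st.MEM @i11  | tail

CYCLES = 8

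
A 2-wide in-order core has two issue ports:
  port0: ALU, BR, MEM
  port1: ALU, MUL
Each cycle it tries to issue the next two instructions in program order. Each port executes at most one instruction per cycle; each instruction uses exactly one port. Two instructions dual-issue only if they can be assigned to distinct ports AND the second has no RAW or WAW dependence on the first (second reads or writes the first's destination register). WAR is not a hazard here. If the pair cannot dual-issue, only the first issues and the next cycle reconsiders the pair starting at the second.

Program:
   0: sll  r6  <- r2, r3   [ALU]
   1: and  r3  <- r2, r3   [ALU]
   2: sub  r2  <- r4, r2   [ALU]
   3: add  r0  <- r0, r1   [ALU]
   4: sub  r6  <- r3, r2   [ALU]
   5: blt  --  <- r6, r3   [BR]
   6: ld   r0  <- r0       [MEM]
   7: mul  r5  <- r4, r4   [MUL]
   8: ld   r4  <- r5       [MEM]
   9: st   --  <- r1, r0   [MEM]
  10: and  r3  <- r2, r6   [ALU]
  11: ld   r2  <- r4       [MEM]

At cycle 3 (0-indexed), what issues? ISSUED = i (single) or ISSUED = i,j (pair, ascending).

ISSUED = 5

c0: i0+i1 sll;and  2-wide
c1: i2+i3 sub;add  2-wide
c2: i4 sub  RAW r6
c3: i5 blt  no-port BR/MEM
c4: i6+i7 ld;mul  2-wide
c5: i8 ld  no-port MEM/MEM
c6: i9+i10 st;and  2-wide
c7: i11 ld  tail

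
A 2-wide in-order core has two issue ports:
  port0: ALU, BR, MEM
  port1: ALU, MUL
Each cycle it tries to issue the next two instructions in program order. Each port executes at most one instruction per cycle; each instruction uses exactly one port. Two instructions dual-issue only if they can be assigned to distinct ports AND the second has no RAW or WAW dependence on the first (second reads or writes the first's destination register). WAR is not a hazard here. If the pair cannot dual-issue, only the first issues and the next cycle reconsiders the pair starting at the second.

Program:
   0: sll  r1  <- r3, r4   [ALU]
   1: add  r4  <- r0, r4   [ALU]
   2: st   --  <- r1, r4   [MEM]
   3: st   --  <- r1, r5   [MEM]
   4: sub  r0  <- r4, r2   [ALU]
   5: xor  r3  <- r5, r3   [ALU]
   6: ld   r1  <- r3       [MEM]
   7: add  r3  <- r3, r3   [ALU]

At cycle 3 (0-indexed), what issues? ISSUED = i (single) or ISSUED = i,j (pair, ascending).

ISSUED = 5

#0 head=0: sll.ALU+add.ALU i0/i1 pair
#1 head=2: st.MEM i2 no-port MEM/MEM
#2 head=3: st.MEM+sub.ALU i3/i4 pair
#3 head=5: xor.ALU i5 RAW r3
#4 head=6: ld.MEM+add.ALU i6/i7 pair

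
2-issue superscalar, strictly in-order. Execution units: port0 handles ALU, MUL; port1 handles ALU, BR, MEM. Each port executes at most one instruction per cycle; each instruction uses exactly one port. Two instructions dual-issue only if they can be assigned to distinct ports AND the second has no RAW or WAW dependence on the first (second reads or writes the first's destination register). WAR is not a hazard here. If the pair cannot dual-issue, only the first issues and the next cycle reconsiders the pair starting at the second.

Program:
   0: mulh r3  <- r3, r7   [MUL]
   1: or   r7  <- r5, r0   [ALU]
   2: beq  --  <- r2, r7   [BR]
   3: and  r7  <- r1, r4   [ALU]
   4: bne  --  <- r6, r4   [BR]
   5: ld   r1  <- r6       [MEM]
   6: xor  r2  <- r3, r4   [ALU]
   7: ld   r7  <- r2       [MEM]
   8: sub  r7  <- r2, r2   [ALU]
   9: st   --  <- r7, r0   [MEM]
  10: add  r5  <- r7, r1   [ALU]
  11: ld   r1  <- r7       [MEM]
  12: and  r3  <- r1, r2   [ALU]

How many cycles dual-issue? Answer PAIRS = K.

0. mulh.MUL/or.ALU @i0+i1  | dual
1. beq.BR/and.ALU @i2+i3  | dual
2. bne.BR @i4  | no-port BR/MEM
3. ld.MEM/xor.ALU @i5+i6  | dual
4. ld.MEM @i7  | WAW r7
5. sub.ALU @i8  | RAW r7
6. st.MEM/add.ALU @i9+i10  | dual
7. ld.MEM @i11  | RAW r1
8. and.ALU @i12  | tail

PAIRS = 4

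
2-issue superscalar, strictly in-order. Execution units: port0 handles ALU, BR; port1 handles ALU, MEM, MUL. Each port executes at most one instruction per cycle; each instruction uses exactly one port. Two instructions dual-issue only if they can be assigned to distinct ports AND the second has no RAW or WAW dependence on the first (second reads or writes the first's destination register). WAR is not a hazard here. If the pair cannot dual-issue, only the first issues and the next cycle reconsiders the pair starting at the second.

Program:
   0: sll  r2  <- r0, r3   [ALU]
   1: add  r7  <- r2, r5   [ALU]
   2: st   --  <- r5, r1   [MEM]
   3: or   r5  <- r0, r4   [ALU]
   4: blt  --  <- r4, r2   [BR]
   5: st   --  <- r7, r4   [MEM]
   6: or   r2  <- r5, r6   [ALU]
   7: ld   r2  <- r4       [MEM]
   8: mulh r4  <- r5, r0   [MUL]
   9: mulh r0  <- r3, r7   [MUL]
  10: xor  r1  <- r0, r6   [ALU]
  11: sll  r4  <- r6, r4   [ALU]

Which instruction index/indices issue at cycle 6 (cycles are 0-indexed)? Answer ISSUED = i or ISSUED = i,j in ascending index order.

  cy0 -> i0 (sll) RAW r2
  cy1 -> i1+i2 (add;st) 2-wide
  cy2 -> i3+i4 (or;blt) 2-wide
  cy3 -> i5+i6 (st;or) 2-wide
  cy4 -> i7 (ld) no-port MEM/MUL
  cy5 -> i8 (mulh) no-port MUL/MUL
  cy6 -> i9 (mulh) RAW r0
  cy7 -> i10+i11 (xor;sll) 2-wide

ISSUED = 9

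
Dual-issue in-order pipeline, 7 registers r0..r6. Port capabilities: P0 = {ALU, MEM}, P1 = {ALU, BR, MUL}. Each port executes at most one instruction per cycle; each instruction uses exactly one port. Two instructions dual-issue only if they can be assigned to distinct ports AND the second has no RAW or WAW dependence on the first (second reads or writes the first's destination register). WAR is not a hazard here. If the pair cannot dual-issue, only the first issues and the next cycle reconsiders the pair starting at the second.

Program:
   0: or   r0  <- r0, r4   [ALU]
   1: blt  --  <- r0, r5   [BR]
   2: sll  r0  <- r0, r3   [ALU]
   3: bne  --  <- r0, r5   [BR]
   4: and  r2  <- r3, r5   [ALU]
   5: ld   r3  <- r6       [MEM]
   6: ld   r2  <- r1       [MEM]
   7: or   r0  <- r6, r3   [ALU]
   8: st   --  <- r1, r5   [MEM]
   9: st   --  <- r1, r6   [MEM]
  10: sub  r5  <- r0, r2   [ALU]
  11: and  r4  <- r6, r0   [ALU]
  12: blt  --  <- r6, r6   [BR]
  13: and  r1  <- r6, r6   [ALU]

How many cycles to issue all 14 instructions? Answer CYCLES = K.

CYCLES = 9

  cy0 -> i0 (or) RAW r0
  cy1 -> i1/i2 (blt+sll) pair
  cy2 -> i3/i4 (bne+and) pair
  cy3 -> i5 (ld) no-port MEM/MEM
  cy4 -> i6/i7 (ld+or) pair
  cy5 -> i8 (st) no-port MEM/MEM
  cy6 -> i9/i10 (st+sub) pair
  cy7 -> i11/i12 (and+blt) pair
  cy8 -> i13 (and) tail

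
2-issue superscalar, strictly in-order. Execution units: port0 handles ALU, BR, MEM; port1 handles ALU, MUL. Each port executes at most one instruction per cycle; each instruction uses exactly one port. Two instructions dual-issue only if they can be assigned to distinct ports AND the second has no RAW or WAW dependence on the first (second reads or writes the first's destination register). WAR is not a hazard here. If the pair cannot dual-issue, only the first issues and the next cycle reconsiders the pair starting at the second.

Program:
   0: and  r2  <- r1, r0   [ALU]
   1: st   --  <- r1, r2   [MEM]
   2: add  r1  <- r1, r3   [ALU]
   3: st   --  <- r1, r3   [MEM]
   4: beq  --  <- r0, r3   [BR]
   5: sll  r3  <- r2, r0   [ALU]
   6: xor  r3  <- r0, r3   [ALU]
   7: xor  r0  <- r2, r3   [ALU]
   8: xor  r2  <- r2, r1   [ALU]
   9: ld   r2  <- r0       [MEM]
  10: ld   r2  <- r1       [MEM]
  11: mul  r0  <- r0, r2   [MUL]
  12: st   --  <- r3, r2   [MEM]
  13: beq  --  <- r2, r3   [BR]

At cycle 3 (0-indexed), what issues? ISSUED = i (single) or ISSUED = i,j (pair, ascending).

ISSUED = 4,5

#0 head=0: and i0 RAW r2
#1 head=1: st add i1,i2 pair
#2 head=3: st i3 no-port MEM/BR
#3 head=4: beq sll i4,i5 pair
#4 head=6: xor i6 RAW r3
#5 head=7: xor xor i7,i8 pair
#6 head=9: ld i9 no-port MEM/MEM
#7 head=10: ld i10 RAW r2
#8 head=11: mul st i11,i12 pair
#9 head=13: beq i13 tail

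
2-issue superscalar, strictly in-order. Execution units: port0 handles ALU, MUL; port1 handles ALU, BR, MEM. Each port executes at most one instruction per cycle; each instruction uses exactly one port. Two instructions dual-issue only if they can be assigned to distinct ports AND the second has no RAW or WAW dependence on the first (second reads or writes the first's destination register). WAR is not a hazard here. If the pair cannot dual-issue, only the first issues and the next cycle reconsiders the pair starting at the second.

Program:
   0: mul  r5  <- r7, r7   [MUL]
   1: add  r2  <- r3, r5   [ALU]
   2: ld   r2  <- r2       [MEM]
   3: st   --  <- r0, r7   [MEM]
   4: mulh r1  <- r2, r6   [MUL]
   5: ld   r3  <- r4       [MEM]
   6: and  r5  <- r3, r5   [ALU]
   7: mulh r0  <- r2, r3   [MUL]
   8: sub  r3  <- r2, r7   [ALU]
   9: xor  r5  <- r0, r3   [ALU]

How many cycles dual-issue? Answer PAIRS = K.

0. mul @i0  | RAW r5
1. add @i1  | RAW+WAW r2
2. ld @i2  | no-port MEM/MEM
3. st;mulh @i3&i4  | pair
4. ld @i5  | RAW r3
5. and;mulh @i6&i7  | pair
6. sub @i8  | RAW r3
7. xor @i9  | tail

PAIRS = 2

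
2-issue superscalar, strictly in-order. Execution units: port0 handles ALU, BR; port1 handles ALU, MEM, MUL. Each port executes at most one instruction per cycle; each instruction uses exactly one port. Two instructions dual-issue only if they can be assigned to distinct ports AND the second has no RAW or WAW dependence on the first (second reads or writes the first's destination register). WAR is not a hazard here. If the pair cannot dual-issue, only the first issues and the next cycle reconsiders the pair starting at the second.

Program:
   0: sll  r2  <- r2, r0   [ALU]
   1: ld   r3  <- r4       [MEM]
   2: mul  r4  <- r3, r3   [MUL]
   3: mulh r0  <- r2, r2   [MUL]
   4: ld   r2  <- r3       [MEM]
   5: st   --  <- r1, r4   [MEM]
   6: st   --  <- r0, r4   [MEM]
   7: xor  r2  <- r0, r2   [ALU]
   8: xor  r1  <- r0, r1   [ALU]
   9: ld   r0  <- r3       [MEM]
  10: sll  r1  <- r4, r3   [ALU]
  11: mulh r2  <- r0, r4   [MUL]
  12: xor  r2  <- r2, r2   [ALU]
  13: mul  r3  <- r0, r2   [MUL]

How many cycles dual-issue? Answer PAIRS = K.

0. sll.ALU ld.MEM @i0/i1  | pair
1. mul.MUL @i2  | no-port MUL/MUL
2. mulh.MUL @i3  | no-port MUL/MEM
3. ld.MEM @i4  | no-port MEM/MEM
4. st.MEM @i5  | no-port MEM/MEM
5. st.MEM xor.ALU @i6/i7  | pair
6. xor.ALU ld.MEM @i8/i9  | pair
7. sll.ALU mulh.MUL @i10/i11  | pair
8. xor.ALU @i12  | RAW r2
9. mul.MUL @i13  | tail

PAIRS = 4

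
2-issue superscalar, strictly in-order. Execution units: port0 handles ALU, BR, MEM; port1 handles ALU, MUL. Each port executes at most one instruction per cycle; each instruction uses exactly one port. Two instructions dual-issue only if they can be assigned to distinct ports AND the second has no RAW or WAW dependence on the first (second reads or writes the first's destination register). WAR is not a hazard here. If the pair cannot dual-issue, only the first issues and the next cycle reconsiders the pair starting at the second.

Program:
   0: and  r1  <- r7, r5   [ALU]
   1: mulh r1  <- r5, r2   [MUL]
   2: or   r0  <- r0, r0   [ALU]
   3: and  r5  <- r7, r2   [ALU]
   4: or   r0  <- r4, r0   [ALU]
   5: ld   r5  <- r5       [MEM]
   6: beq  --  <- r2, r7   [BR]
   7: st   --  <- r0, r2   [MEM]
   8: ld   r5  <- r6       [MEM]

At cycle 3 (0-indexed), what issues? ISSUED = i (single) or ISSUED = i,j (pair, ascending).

#0 head=0: and.ALU i0 WAW r1
#1 head=1: mulh.MUL/or.ALU i1,i2 dual
#2 head=3: and.ALU/or.ALU i3,i4 dual
#3 head=5: ld.MEM i5 no-port MEM/BR
#4 head=6: beq.BR i6 no-port BR/MEM
#5 head=7: st.MEM i7 no-port MEM/MEM
#6 head=8: ld.MEM i8 tail

ISSUED = 5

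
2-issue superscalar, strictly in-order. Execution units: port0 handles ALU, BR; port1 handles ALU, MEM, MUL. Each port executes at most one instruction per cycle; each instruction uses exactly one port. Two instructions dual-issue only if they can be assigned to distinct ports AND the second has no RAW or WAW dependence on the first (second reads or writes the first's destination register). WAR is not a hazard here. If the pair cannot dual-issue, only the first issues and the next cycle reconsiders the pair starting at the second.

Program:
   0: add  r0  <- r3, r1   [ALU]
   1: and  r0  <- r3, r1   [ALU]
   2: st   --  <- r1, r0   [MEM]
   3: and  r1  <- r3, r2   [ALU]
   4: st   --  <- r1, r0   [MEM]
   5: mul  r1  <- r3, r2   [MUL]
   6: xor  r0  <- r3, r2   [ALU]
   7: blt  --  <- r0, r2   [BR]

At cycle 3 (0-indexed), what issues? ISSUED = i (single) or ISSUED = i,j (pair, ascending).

ISSUED = 4

t=0 i0:add.ALU ; WAW r0
t=1 i1:and.ALU ; RAW r0
t=2 i2&i3:st.MEM;and.ALU ; pair
t=3 i4:st.MEM ; no-port MEM/MUL
t=4 i5&i6:mul.MUL;xor.ALU ; pair
t=5 i7:blt.BR ; tail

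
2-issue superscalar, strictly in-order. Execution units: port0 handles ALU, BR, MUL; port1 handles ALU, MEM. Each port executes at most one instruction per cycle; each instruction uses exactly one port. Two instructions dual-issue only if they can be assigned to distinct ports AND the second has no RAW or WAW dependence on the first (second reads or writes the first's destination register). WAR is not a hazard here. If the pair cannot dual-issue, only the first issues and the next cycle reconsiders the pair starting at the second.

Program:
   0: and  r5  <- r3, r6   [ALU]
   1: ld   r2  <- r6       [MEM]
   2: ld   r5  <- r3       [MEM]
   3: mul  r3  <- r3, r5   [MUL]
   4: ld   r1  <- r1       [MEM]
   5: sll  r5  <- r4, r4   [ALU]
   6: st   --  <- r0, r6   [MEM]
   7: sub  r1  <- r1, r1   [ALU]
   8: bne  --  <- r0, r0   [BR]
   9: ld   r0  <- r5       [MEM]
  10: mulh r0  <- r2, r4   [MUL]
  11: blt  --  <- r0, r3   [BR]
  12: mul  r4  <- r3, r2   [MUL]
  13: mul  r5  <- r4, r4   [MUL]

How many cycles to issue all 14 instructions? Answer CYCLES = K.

CYCLES = 10

0. and.ALU ld.MEM @i0,i1  | dual
1. ld.MEM @i2  | RAW r5
2. mul.MUL ld.MEM @i3,i4  | dual
3. sll.ALU st.MEM @i5,i6  | dual
4. sub.ALU bne.BR @i7,i8  | dual
5. ld.MEM @i9  | WAW r0
6. mulh.MUL @i10  | no-port MUL/BR
7. blt.BR @i11  | no-port BR/MUL
8. mul.MUL @i12  | no-port MUL/MUL
9. mul.MUL @i13  | tail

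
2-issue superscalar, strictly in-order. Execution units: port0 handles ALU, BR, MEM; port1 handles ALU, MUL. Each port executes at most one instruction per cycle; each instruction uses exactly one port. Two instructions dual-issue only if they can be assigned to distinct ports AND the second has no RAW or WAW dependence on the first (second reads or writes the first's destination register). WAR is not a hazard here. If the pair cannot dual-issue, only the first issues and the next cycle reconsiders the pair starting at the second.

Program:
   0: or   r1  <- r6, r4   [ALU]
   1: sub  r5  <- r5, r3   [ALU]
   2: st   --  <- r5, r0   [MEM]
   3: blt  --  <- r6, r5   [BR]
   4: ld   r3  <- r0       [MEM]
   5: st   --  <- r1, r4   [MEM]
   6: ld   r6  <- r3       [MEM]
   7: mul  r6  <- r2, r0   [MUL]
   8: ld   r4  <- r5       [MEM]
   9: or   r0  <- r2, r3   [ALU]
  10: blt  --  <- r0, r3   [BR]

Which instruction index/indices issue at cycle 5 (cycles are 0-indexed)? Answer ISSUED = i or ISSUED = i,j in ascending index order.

ISSUED = 6

t=0 i0,i1:or+sub ; 2-wide
t=1 i2:st ; no-port MEM/BR
t=2 i3:blt ; no-port BR/MEM
t=3 i4:ld ; no-port MEM/MEM
t=4 i5:st ; no-port MEM/MEM
t=5 i6:ld ; WAW r6
t=6 i7,i8:mul+ld ; 2-wide
t=7 i9:or ; RAW r0
t=8 i10:blt ; tail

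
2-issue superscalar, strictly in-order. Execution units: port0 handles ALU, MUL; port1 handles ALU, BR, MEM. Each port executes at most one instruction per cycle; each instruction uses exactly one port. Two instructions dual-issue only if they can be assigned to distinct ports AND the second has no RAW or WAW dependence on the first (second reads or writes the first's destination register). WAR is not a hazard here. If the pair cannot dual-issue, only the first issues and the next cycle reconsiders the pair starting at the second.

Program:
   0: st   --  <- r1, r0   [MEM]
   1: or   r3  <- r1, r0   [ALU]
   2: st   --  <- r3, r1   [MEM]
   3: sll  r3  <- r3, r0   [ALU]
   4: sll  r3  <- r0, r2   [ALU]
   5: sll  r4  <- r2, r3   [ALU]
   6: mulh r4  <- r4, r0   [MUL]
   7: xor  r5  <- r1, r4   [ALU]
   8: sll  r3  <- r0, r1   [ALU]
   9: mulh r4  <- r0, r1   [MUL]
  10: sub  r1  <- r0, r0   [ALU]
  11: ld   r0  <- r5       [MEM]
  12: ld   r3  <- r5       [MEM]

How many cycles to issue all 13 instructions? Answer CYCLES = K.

CYCLES = 9

  cy0 -> i0&i1 (st.MEM/or.ALU) 2-wide
  cy1 -> i2&i3 (st.MEM/sll.ALU) 2-wide
  cy2 -> i4 (sll.ALU) RAW r3
  cy3 -> i5 (sll.ALU) RAW+WAW r4
  cy4 -> i6 (mulh.MUL) RAW r4
  cy5 -> i7&i8 (xor.ALU/sll.ALU) 2-wide
  cy6 -> i9&i10 (mulh.MUL/sub.ALU) 2-wide
  cy7 -> i11 (ld.MEM) no-port MEM/MEM
  cy8 -> i12 (ld.MEM) tail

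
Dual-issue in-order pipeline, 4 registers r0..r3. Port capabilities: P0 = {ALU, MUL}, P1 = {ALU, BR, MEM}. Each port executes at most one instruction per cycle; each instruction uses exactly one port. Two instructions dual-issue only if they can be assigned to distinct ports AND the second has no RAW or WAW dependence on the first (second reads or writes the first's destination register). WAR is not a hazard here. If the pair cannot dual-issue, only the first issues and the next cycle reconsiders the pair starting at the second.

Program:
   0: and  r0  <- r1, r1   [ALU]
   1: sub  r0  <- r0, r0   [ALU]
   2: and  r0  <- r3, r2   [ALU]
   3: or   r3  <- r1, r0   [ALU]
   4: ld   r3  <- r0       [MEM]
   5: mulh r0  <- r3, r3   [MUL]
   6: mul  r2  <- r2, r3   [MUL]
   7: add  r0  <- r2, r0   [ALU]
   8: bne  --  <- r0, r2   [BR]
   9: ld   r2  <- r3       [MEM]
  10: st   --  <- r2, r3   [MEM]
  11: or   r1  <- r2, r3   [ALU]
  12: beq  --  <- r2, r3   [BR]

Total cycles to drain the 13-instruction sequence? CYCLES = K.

CYCLES = 12

[0] i0  and.ALU  -- RAW+WAW r0
[1] i1  sub.ALU  -- WAW r0
[2] i2  and.ALU  -- RAW r0
[3] i3  or.ALU  -- WAW r3
[4] i4  ld.MEM  -- RAW r3
[5] i5  mulh.MUL  -- no-port MUL/MUL
[6] i6  mul.MUL  -- RAW r2
[7] i7  add.ALU  -- RAW r0
[8] i8  bne.BR  -- no-port BR/MEM
[9] i9  ld.MEM  -- no-port MEM/MEM
[10] i10+i11  st.MEM or.ALU  -- pair
[11] i12  beq.BR  -- tail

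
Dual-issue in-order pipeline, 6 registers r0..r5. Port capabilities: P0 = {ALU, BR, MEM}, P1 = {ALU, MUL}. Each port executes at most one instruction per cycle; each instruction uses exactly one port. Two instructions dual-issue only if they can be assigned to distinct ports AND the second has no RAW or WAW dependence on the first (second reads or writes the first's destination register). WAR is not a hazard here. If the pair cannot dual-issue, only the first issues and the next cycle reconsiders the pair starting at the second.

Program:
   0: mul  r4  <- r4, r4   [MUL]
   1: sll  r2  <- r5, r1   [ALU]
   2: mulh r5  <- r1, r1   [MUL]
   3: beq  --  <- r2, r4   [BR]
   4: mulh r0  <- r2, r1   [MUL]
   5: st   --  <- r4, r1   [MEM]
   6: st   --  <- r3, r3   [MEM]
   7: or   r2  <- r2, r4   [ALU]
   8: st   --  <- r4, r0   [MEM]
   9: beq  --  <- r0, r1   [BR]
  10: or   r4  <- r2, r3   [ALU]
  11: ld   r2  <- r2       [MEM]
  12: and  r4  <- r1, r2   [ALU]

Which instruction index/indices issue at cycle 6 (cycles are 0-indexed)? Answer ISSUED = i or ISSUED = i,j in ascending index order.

ISSUED = 11

t=0 i0/i1:mul.MUL;sll.ALU ; pair
t=1 i2/i3:mulh.MUL;beq.BR ; pair
t=2 i4/i5:mulh.MUL;st.MEM ; pair
t=3 i6/i7:st.MEM;or.ALU ; pair
t=4 i8:st.MEM ; no-port MEM/BR
t=5 i9/i10:beq.BR;or.ALU ; pair
t=6 i11:ld.MEM ; RAW r2
t=7 i12:and.ALU ; tail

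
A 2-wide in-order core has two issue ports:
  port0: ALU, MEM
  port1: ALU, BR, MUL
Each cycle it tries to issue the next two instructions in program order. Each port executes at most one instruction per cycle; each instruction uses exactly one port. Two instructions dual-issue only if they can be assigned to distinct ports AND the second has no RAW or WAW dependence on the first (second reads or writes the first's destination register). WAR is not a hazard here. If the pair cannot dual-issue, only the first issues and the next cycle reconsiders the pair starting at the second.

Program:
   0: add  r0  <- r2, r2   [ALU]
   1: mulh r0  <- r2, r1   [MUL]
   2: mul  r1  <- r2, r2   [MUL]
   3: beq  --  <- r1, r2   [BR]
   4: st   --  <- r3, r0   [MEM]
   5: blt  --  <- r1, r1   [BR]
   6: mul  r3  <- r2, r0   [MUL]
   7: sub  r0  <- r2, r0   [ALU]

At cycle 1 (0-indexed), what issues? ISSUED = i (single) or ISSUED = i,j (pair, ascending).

ISSUED = 1

c0: i0 add.ALU  WAW r0
c1: i1 mulh.MUL  no-port MUL/MUL
c2: i2 mul.MUL  no-port MUL/BR
c3: i3+i4 beq.BR;st.MEM  pair
c4: i5 blt.BR  no-port BR/MUL
c5: i6+i7 mul.MUL;sub.ALU  pair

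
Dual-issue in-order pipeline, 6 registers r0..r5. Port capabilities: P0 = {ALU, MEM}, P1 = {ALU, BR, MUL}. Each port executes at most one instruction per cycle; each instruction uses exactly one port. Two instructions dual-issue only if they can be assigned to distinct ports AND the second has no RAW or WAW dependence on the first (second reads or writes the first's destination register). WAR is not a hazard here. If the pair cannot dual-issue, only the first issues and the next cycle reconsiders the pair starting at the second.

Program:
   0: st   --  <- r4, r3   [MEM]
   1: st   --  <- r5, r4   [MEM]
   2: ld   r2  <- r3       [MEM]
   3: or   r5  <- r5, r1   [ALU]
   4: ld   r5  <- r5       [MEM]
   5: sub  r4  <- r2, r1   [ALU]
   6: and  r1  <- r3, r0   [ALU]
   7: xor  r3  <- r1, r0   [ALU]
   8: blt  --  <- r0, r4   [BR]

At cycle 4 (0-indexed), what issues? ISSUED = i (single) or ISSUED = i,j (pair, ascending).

t=0 i0:st.MEM ; no-port MEM/MEM
t=1 i1:st.MEM ; no-port MEM/MEM
t=2 i2/i3:ld.MEM/or.ALU ; 2-wide
t=3 i4/i5:ld.MEM/sub.ALU ; 2-wide
t=4 i6:and.ALU ; RAW r1
t=5 i7/i8:xor.ALU/blt.BR ; 2-wide

ISSUED = 6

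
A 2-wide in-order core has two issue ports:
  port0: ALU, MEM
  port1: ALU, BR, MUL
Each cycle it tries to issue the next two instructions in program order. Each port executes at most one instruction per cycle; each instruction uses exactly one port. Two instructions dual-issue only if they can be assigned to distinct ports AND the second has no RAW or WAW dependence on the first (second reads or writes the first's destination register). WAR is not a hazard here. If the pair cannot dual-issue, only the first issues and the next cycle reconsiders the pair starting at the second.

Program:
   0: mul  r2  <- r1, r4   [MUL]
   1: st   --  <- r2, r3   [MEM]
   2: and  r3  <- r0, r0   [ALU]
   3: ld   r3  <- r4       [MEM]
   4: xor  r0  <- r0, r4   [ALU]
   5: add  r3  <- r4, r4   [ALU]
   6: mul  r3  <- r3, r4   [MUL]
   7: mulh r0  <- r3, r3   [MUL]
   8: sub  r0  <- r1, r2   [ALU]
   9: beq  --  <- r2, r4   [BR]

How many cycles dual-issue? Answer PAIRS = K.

PAIRS = 3

c0: i0 mul  RAW r2
c1: i1+i2 st and  2-wide
c2: i3+i4 ld xor  2-wide
c3: i5 add  RAW+WAW r3
c4: i6 mul  no-port MUL/MUL
c5: i7 mulh  WAW r0
c6: i8+i9 sub beq  2-wide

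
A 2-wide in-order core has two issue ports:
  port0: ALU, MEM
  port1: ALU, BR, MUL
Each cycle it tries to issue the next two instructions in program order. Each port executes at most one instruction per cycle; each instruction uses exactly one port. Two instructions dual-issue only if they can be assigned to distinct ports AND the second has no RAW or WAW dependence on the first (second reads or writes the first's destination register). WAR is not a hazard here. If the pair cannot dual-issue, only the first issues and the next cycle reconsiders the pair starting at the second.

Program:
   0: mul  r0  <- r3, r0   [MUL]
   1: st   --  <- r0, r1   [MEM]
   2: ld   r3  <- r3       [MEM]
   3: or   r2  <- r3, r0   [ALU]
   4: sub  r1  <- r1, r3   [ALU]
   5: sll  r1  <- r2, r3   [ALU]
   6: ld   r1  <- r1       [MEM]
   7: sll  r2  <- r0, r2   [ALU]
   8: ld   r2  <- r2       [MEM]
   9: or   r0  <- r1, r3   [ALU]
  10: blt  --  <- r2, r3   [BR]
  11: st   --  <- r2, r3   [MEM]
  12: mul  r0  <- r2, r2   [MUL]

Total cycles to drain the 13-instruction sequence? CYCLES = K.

CYCLES = 9

t=0 i0:mul.MUL ; RAW r0
t=1 i1:st.MEM ; no-port MEM/MEM
t=2 i2:ld.MEM ; RAW r3
t=3 i3,i4:or.ALU+sub.ALU ; dual
t=4 i5:sll.ALU ; RAW+WAW r1
t=5 i6,i7:ld.MEM+sll.ALU ; dual
t=6 i8,i9:ld.MEM+or.ALU ; dual
t=7 i10,i11:blt.BR+st.MEM ; dual
t=8 i12:mul.MUL ; tail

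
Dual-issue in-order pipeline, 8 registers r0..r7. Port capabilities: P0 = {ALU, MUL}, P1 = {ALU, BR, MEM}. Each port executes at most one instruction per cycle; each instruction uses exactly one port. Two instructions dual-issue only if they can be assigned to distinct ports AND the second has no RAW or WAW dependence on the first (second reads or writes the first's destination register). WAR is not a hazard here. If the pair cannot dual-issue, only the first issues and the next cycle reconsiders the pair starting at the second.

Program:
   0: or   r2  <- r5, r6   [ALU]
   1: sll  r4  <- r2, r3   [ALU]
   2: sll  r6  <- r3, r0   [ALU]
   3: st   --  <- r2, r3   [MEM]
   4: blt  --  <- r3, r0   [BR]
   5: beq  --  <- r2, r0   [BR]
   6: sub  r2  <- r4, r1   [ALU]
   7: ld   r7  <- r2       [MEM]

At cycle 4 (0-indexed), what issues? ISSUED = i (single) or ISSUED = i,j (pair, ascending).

#0 head=0: or i0 RAW r2
#1 head=1: sll+sll i1+i2 2-wide
#2 head=3: st i3 no-port MEM/BR
#3 head=4: blt i4 no-port BR/BR
#4 head=5: beq+sub i5+i6 2-wide
#5 head=7: ld i7 tail

ISSUED = 5,6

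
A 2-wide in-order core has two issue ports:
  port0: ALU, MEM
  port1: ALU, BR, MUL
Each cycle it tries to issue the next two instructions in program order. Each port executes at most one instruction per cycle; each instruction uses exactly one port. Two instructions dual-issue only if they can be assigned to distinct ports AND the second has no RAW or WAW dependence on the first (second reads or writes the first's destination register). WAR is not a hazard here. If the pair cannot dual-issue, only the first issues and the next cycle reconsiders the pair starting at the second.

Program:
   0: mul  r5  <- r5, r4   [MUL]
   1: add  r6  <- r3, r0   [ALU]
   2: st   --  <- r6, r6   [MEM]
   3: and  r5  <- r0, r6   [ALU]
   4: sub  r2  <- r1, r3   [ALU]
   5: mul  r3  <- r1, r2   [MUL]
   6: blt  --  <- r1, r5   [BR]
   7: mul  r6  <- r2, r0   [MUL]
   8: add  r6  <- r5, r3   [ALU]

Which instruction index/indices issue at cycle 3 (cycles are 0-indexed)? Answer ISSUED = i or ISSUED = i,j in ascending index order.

ISSUED = 5

t=0 i0,i1:mul+add ; pair
t=1 i2,i3:st+and ; pair
t=2 i4:sub ; RAW r2
t=3 i5:mul ; no-port MUL/BR
t=4 i6:blt ; no-port BR/MUL
t=5 i7:mul ; WAW r6
t=6 i8:add ; tail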